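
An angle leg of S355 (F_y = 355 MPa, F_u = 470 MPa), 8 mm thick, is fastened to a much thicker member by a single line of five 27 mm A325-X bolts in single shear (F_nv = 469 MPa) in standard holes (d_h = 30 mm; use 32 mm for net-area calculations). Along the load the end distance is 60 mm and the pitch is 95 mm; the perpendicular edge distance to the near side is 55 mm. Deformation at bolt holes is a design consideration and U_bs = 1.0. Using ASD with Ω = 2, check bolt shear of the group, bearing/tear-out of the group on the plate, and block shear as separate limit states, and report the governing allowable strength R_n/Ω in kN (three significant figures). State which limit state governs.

407 kN (block shear governs)

Bolt shear: A_b = π·27²/4 = 572.6 mm²; R_n = 469 × 572.6 × 5 × 1 / 1000 = 1343 kN → 1343 / 2 = 671 kN.
Bearing: edge l_c = 45, r_n = 203 kN; interior l_c = 65, r_n = 243.6 kN; R_n = 203 + 4·243.6 = 1178 kN → 589 kN.
Block shear: A_gv = 3520, A_nv = 2368, A_nt = 312 mm²; R_n = min(0.6F_uA_nv, 0.6F_yA_gv) + U_bs·F_u·A_nt = 814.4 kN → 407 kN.
Block shear governs: 407 kN.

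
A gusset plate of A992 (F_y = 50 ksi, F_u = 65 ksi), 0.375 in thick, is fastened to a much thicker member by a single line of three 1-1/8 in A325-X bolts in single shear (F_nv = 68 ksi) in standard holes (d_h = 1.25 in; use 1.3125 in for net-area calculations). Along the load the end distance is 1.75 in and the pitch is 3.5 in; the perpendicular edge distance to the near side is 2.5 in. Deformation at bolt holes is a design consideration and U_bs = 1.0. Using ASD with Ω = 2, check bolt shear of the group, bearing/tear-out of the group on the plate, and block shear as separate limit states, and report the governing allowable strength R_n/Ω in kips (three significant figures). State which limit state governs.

62.5 kips (block shear governs)

Bolt shear: A_b = π·1.125²/4 = 0.994 in²; R_n = 68 × 0.994 × 3 × 1 = 202.8 kips → 202.8 / 2 = 101 kips.
Bearing: edge l_c = 1.125, r_n = 32.91 kips; interior l_c = 2.25, r_n = 65.81 kips; R_n = 32.91 + 2·65.81 = 164.5 kips → 82.3 kips.
Block shear: A_gv = 3.281, A_nv = 2.051, A_nt = 0.6914 in²; R_n = min(0.6F_uA_nv, 0.6F_yA_gv) + U_bs·F_u·A_nt = 124.9 kips → 62.5 kips.
Block shear governs: 62.5 kips.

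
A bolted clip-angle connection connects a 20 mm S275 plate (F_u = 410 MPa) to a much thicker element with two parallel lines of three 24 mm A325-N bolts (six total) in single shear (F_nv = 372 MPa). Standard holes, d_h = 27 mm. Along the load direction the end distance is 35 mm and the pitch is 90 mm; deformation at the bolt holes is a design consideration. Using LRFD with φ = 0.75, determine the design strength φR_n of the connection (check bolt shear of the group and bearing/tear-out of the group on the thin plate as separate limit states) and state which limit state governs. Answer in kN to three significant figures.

Bolt shear: A_b = π·24²/4 = 452.4 mm²; R_n = 372 × 452.4 × 6 × 1 / 1000 = 1010 kN → 0.75 × 1010 = 757 kN.
Bearing (1.2 l_c t F_u ≤ 2.4 d t F_u): upper limit = 2.4·24·20·410 / 1000 = 472.3 kN.
  Edge l_c = 35 − 27/2 = 21.5 → r_n = 211.6 kN; interior l_c = 90 − 27 = 63 → r_n = 472.3 kN.
  R_n,bearing = 2·211.6 + 4·472.3 = 2312 kN → 0.75 × 2312 = 1730 kN.
Bolt shear governs: 757 kN.

757 kN (bolt shear governs)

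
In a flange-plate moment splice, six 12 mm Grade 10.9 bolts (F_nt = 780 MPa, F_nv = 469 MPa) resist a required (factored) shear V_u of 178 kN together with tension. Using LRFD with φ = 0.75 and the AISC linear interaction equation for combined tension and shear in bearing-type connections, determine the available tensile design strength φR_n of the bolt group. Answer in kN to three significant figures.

A_b = π·12²/4 = 113.1 mm²; f_rv = 178 × 1000 / (6 × 113.1) = 262.3 MPa.
F'_nt = 1.3 F_nt − (F_nt / φF_nv) f_rv = 1.3·780 − (780/(0.75·469))·262.3 = 432.3 MPa, capped at F_nt → F'_nt = 432.3 MPa.
R_n = F'_nt · A_b · n = 432.3 × 113.1 × 6 / 1000 = 293.4 kN.
Design strength φR_n = 0.75 × 293.4 = 220 kN.

220 kN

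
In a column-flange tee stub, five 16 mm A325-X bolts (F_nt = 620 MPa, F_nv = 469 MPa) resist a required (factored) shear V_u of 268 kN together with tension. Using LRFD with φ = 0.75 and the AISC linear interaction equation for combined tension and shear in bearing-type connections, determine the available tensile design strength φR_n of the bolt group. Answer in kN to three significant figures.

253 kN

A_b = π·16²/4 = 201.1 mm²; f_rv = 268 × 1000 / (5 × 201.1) = 266.6 MPa.
F'_nt = 1.3 F_nt − (F_nt / φF_nv) f_rv = 1.3·620 − (620/(0.75·469))·266.6 = 336.1 MPa, capped at F_nt → F'_nt = 336.1 MPa.
R_n = F'_nt · A_b · n = 336.1 × 201.1 × 5 / 1000 = 337.9 kN.
Design strength φR_n = 0.75 × 337.9 = 253 kN.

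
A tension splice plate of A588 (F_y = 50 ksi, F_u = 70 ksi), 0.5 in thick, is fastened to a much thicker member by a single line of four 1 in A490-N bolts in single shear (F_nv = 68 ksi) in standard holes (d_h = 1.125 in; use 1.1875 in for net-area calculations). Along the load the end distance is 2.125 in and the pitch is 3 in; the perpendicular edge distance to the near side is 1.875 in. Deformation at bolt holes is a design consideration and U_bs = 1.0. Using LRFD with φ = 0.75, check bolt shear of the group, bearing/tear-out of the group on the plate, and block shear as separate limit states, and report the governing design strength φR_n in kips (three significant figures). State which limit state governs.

Bolt shear: A_b = π·1²/4 = 0.7854 in²; R_n = 68 × 0.7854 × 4 × 1 = 213.6 kips → 0.75 × 213.6 = 160 kips.
Bearing: edge l_c = 1.562, r_n = 65.62 kips; interior l_c = 1.875, r_n = 78.75 kips; R_n = 65.62 + 3·78.75 = 301.9 kips → 226 kips.
Block shear: A_gv = 5.562, A_nv = 3.484, A_nt = 0.6406 in²; R_n = min(0.6F_uA_nv, 0.6F_yA_gv) + U_bs·F_u·A_nt = 191.2 kips → 143 kips.
Block shear governs: 143 kips.

143 kips (block shear governs)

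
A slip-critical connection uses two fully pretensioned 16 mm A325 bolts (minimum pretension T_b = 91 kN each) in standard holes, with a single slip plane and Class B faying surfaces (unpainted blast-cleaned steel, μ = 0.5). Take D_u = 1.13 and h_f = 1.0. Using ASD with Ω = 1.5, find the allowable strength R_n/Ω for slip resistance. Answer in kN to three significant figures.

R_n = μ · D_u · h_f · T_b · n_s · n_b = 0.5 × 1.13 × 1.0 × 91 × 1 × 2 = 102.8 kN.
Allowable strength R_n/Ω = 102.8 / 1.5 = 68.6 kN.

68.6 kN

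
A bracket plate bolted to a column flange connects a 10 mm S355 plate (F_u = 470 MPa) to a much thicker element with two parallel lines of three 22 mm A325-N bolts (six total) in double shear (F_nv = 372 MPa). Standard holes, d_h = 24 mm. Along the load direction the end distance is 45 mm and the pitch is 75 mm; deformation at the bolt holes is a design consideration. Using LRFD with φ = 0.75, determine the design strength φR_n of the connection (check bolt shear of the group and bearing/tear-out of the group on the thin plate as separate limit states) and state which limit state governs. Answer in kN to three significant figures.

Bolt shear: A_b = π·22²/4 = 380.1 mm²; R_n = 372 × 380.1 × 6 × 2 / 1000 = 1697 kN → 0.75 × 1697 = 1270 kN.
Bearing (1.2 l_c t F_u ≤ 2.4 d t F_u): upper limit = 2.4·22·10·470 / 1000 = 248.2 kN.
  Edge l_c = 45 − 24/2 = 33 → r_n = 186.1 kN; interior l_c = 75 − 24 = 51 → r_n = 248.2 kN.
  R_n,bearing = 2·186.1 + 4·248.2 = 1365 kN → 0.75 × 1365 = 1020 kN.
Bearing governs: 1020 kN.

1020 kN (bearing governs)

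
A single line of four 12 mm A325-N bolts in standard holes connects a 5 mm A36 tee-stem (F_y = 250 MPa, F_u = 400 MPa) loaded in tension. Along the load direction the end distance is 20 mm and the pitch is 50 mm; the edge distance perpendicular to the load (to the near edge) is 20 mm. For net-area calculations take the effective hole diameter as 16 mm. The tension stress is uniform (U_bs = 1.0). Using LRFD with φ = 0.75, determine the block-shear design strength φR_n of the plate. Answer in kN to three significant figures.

114 kN

Shear plane L_v = 20 + 3·50 = 170 mm; A_gv = 170 × 5 = 850 mm².
A_nv = (170 − 3.5·16) × 5 = 570 mm².
A_nt = (20 − 0.5·16) × 5 = 60 mm².
0.6 F_u A_nv = 136.8 kN; 0.6 F_y A_gv = 127.5 kN → shear yielding governs the shear term.
R_n = 127.5 + 1.0 × 400 × 60 / 1000 = 151.5 kN.
Design strength φR_n = 0.75 × 151.5 = 114 kN.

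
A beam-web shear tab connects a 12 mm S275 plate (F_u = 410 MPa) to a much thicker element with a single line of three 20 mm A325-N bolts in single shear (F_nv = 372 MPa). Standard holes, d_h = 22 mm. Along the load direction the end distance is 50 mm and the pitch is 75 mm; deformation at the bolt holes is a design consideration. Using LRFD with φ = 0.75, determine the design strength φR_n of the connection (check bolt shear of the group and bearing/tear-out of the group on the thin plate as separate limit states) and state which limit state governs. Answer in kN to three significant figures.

263 kN (bolt shear governs)

Bolt shear: A_b = π·20²/4 = 314.2 mm²; R_n = 372 × 314.2 × 3 × 1 / 1000 = 350.6 kN → 0.75 × 350.6 = 263 kN.
Bearing (1.2 l_c t F_u ≤ 2.4 d t F_u): upper limit = 2.4·20·12·410 / 1000 = 236.2 kN.
  Edge l_c = 50 − 22/2 = 39 → r_n = 230.3 kN; interior l_c = 75 − 22 = 53 → r_n = 236.2 kN.
  R_n,bearing = 1·230.3 + 2·236.2 = 702.6 kN → 0.75 × 702.6 = 527 kN.
Bolt shear governs: 263 kN.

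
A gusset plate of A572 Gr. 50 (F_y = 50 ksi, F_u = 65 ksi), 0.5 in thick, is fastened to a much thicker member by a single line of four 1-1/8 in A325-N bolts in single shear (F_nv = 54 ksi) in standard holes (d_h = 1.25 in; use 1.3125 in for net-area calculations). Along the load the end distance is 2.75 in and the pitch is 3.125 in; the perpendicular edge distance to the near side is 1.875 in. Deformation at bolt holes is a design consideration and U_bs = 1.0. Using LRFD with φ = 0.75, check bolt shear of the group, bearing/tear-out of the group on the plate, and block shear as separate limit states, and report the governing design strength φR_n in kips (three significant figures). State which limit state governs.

140 kips (block shear governs)

Bolt shear: A_b = π·1.125²/4 = 0.994 in²; R_n = 54 × 0.994 × 4 × 1 = 214.7 kips → 0.75 × 214.7 = 161 kips.
Bearing: edge l_c = 2.125, r_n = 82.88 kips; interior l_c = 1.875, r_n = 73.12 kips; R_n = 82.88 + 3·73.12 = 302.2 kips → 227 kips.
Block shear: A_gv = 6.062, A_nv = 3.766, A_nt = 0.6094 in²; R_n = min(0.6F_uA_nv, 0.6F_yA_gv) + U_bs·F_u·A_nt = 186.5 kips → 140 kips.
Block shear governs: 140 kips.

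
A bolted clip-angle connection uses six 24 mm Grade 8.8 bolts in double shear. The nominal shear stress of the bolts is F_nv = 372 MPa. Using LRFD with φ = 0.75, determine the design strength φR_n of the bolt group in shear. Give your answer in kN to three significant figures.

A_b = π × 24² / 4 = 452.4 mm².
R_n = F_nv · A_b · n · n_s = 372 × 452.4 × 6 × 2 / 1000 = 2019 kN.
Design strength φR_n = 0.75 × 2019 = 1510 kN.

1510 kN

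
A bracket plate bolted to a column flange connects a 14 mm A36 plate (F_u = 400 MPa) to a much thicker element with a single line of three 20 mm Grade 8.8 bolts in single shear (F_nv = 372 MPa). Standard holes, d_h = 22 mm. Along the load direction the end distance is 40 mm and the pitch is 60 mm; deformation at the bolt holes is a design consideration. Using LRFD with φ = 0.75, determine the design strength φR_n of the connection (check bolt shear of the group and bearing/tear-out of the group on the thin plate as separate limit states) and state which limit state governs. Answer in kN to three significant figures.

Bolt shear: A_b = π·20²/4 = 314.2 mm²; R_n = 372 × 314.2 × 3 × 1 / 1000 = 350.6 kN → 0.75 × 350.6 = 263 kN.
Bearing (1.2 l_c t F_u ≤ 2.4 d t F_u): upper limit = 2.4·20·14·400 / 1000 = 268.8 kN.
  Edge l_c = 40 − 22/2 = 29 → r_n = 194.9 kN; interior l_c = 60 − 22 = 38 → r_n = 255.4 kN.
  R_n,bearing = 1·194.9 + 2·255.4 = 705.6 kN → 0.75 × 705.6 = 529 kN.
Bolt shear governs: 263 kN.

263 kN (bolt shear governs)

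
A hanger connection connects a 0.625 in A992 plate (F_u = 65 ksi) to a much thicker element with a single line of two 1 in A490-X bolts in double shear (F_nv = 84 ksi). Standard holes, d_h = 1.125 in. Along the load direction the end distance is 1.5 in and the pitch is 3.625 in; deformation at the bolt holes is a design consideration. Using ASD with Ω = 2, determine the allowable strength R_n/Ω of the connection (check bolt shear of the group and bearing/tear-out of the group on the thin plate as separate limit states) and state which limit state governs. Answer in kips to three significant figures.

71.6 kips (bearing governs)

Bolt shear: A_b = π·1²/4 = 0.7854 in²; R_n = 84 × 0.7854 × 2 × 2 = 263.9 kips → 263.9 / 2 = 132 kips.
Bearing (1.2 l_c t F_u ≤ 2.4 d t F_u): upper limit = 2.4·1·0.625·65 = 97.5 kips.
  Edge l_c = 1.5 − 1.125/2 = 0.9375 → r_n = 45.7 kips; interior l_c = 3.625 − 1.125 = 2.5 → r_n = 97.5 kips.
  R_n,bearing = 1·45.7 + 1·97.5 = 143.2 kips → 143.2 / 2 = 71.6 kips.
Bearing governs: 71.6 kips.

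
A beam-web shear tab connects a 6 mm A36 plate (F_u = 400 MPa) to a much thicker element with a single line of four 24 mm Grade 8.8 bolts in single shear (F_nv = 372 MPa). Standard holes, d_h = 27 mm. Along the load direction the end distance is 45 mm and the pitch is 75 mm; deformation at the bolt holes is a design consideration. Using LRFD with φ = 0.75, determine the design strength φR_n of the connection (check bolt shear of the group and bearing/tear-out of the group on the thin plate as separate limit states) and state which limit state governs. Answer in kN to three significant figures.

Bolt shear: A_b = π·24²/4 = 452.4 mm²; R_n = 372 × 452.4 × 4 × 1 / 1000 = 673.2 kN → 0.75 × 673.2 = 505 kN.
Bearing (1.2 l_c t F_u ≤ 2.4 d t F_u): upper limit = 2.4·24·6·400 / 1000 = 138.2 kN.
  Edge l_c = 45 − 27/2 = 31.5 → r_n = 90.72 kN; interior l_c = 75 − 27 = 48 → r_n = 138.2 kN.
  R_n,bearing = 1·90.72 + 3·138.2 = 505.4 kN → 0.75 × 505.4 = 379 kN.
Bearing governs: 379 kN.

379 kN (bearing governs)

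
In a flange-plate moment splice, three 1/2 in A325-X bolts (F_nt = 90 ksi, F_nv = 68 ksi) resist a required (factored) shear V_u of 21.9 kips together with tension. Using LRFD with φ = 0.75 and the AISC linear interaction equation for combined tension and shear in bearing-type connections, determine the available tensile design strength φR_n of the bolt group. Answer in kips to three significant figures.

22.7 kips

A_b = π·0.5²/4 = 0.1963 in²; f_rv = 21.9 / (3 × 0.1963) = 37.18 ksi.
F'_nt = 1.3 F_nt − (F_nt / φF_nv) f_rv = 1.3·90 − (90/(0.75·68))·37.18 = 51.39 ksi, capped at F_nt → F'_nt = 51.39 ksi.
R_n = F'_nt · A_b · n = 51.39 × 0.1963 × 3 = 30.27 kips.
Design strength φR_n = 0.75 × 30.27 = 22.7 kips.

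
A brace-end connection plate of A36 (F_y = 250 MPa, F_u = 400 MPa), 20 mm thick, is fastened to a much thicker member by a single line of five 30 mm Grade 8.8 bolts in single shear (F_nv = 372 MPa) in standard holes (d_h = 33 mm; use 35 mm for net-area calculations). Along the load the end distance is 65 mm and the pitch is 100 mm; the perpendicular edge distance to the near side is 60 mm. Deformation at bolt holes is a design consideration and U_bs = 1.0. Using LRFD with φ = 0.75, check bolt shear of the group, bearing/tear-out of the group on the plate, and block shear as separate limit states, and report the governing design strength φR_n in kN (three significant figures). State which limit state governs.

Bolt shear: A_b = π·30²/4 = 706.9 mm²; R_n = 372 × 706.9 × 5 × 1 / 1000 = 1315 kN → 0.75 × 1315 = 986 kN.
Bearing: edge l_c = 48.5, r_n = 465.6 kN; interior l_c = 67, r_n = 576 kN; R_n = 465.6 + 4·576 = 2770 kN → 2080 kN.
Block shear: A_gv = 9300, A_nv = 6150, A_nt = 850 mm²; R_n = min(0.6F_uA_nv, 0.6F_yA_gv) + U_bs·F_u·A_nt = 1735 kN → 1300 kN.
Bolt shear governs: 986 kN.

986 kN (bolt shear governs)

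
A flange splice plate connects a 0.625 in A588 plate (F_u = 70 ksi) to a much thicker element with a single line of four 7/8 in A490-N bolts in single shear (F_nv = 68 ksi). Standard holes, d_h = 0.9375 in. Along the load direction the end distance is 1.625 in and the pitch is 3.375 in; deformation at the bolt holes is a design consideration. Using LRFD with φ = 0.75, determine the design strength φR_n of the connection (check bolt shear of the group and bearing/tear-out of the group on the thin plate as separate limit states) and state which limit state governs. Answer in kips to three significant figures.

Bolt shear: A_b = π·0.875²/4 = 0.6013 in²; R_n = 68 × 0.6013 × 4 × 1 = 163.6 kips → 0.75 × 163.6 = 123 kips.
Bearing (1.2 l_c t F_u ≤ 2.4 d t F_u): upper limit = 2.4·0.875·0.625·70 = 91.88 kips.
  Edge l_c = 1.625 − 0.9375/2 = 1.156 → r_n = 60.7 kips; interior l_c = 3.375 − 0.9375 = 2.438 → r_n = 91.88 kips.
  R_n,bearing = 1·60.7 + 3·91.88 = 336.3 kips → 0.75 × 336.3 = 252 kips.
Bolt shear governs: 123 kips.

123 kips (bolt shear governs)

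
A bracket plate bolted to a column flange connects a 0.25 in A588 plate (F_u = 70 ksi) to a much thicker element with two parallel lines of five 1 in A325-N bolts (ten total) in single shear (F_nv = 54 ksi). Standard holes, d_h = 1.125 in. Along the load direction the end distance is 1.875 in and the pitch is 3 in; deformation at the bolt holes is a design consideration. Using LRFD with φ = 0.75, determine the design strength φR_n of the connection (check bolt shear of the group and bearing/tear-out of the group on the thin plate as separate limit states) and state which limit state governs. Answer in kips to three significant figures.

278 kips (bearing governs)

Bolt shear: A_b = π·1²/4 = 0.7854 in²; R_n = 54 × 0.7854 × 10 × 1 = 424.1 kips → 0.75 × 424.1 = 318 kips.
Bearing (1.2 l_c t F_u ≤ 2.4 d t F_u): upper limit = 2.4·1·0.25·70 = 42 kips.
  Edge l_c = 1.875 − 1.125/2 = 1.312 → r_n = 27.56 kips; interior l_c = 3 − 1.125 = 1.875 → r_n = 39.38 kips.
  R_n,bearing = 2·27.56 + 8·39.38 = 370.1 kips → 0.75 × 370.1 = 278 kips.
Bearing governs: 278 kips.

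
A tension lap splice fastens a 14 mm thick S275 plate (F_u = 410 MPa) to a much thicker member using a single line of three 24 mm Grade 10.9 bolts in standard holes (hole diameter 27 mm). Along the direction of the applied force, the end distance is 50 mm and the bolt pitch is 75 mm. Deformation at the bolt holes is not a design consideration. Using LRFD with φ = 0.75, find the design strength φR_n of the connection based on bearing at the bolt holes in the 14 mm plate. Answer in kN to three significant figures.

Per bolt r_n = 1.5 l_c t F_u ≤ 3.0 d t F_u; upper limit = 3.0 × 24 × 14 × 410 / 1000 = 413.3 kN.
Edge bolt: l_c = 50 − 27/2 = 36.5 mm → 1.5 × 36.5 × 14 × 410 / 1000 = 314.3 → r_n = 314.3 kN.
Interior bolts: l_c = 75 − 27 = 48 mm → 1.5 × 48 × 14 × 410 / 1000 = 413.3 → r_n = 413.3 kN.
R_n = 1 × 314.3 + 2 × 413.3 = 1141 kN.
Design strength φR_n = 0.75 × 1141 = 856 kN.

856 kN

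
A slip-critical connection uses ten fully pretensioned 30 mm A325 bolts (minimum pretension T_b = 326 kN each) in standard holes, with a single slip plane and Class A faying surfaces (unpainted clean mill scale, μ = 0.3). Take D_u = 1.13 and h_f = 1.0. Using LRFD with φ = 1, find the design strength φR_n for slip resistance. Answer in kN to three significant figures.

R_n = μ · D_u · h_f · T_b · n_s · n_b = 0.3 × 1.13 × 1.0 × 326 × 1 × 10 = 1105 kN.
Design strength φR_n = 1 × 1105 = 1110 kN.

1110 kN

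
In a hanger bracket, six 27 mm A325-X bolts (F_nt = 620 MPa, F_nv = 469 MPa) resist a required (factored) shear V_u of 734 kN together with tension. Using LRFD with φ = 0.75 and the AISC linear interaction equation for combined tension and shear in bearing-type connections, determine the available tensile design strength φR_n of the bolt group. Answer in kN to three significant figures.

1110 kN

A_b = π·27²/4 = 572.6 mm²; f_rv = 734 × 1000 / (6 × 572.6) = 213.7 MPa.
F'_nt = 1.3 F_nt − (F_nt / φF_nv) f_rv = 1.3·620 − (620/(0.75·469))·213.7 = 429.4 MPa, capped at F_nt → F'_nt = 429.4 MPa.
R_n = F'_nt · A_b · n = 429.4 × 572.6 × 6 / 1000 = 1475 kN.
Design strength φR_n = 0.75 × 1475 = 1110 kN.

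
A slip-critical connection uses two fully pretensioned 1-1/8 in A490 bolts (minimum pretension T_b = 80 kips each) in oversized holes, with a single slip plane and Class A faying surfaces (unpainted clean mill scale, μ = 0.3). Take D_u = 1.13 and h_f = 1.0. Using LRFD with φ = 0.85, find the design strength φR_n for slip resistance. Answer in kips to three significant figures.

46.1 kips

R_n = μ · D_u · h_f · T_b · n_s · n_b = 0.3 × 1.13 × 1.0 × 80 × 1 × 2 = 54.24 kips.
Design strength φR_n = 0.85 × 54.24 = 46.1 kips.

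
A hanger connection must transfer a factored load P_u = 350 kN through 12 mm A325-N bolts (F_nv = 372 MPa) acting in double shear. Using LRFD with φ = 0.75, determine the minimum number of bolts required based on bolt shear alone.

6 bolts

A_b = π·12²/4 = 113.1 mm².
Per-bolt design strength φR_n = 0.75 × 372 × 113.1 × 2 / 1000 = 63.11 kN.
n ≥ 350 / 63.11 = 5.546 → use 6 bolts.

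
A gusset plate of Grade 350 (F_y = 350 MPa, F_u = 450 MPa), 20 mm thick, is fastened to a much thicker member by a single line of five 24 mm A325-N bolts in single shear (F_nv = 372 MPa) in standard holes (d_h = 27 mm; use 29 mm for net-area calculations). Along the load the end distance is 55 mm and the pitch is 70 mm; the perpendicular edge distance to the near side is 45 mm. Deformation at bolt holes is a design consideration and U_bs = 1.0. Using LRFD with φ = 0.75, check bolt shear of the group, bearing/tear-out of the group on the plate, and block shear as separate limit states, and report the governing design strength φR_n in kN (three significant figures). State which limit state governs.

631 kN (bolt shear governs)

Bolt shear: A_b = π·24²/4 = 452.4 mm²; R_n = 372 × 452.4 × 5 × 1 / 1000 = 841.4 kN → 0.75 × 841.4 = 631 kN.
Bearing: edge l_c = 41.5, r_n = 448.2 kN; interior l_c = 43, r_n = 464.4 kN; R_n = 448.2 + 4·464.4 = 2306 kN → 1730 kN.
Block shear: A_gv = 6700, A_nv = 4090, A_nt = 610 mm²; R_n = min(0.6F_uA_nv, 0.6F_yA_gv) + U_bs·F_u·A_nt = 1379 kN → 1030 kN.
Bolt shear governs: 631 kN.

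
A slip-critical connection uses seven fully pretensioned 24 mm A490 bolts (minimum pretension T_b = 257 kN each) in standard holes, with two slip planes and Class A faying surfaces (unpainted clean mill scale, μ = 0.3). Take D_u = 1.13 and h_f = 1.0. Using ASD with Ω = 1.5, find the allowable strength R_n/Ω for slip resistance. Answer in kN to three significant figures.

813 kN

R_n = μ · D_u · h_f · T_b · n_s · n_b = 0.3 × 1.13 × 1.0 × 257 × 2 × 7 = 1220 kN.
Allowable strength R_n/Ω = 1220 / 1.5 = 813 kN.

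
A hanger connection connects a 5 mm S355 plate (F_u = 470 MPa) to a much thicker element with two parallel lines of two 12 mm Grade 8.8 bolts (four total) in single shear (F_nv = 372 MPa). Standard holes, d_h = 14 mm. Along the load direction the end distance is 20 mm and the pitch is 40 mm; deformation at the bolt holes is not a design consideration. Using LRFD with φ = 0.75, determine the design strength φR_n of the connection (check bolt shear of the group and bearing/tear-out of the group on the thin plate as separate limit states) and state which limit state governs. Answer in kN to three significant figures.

Bolt shear: A_b = π·12²/4 = 113.1 mm²; R_n = 372 × 113.1 × 4 × 1 / 1000 = 168.3 kN → 0.75 × 168.3 = 126 kN.
Bearing (1.5 l_c t F_u ≤ 3.0 d t F_u): upper limit = 3.0·12·5·470 / 1000 = 84.6 kN.
  Edge l_c = 20 − 14/2 = 13 → r_n = 45.83 kN; interior l_c = 40 − 14 = 26 → r_n = 84.6 kN.
  R_n,bearing = 2·45.83 + 2·84.6 = 260.9 kN → 0.75 × 260.9 = 196 kN.
Bolt shear governs: 126 kN.

126 kN (bolt shear governs)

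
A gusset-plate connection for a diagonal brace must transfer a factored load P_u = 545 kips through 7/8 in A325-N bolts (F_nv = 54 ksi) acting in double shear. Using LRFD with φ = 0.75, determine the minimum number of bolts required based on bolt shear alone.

12 bolts

A_b = π·0.875²/4 = 0.6013 in².
Per-bolt design strength φR_n = 0.75 × 54 × 0.6013 × 2 = 48.71 kips.
n ≥ 545 / 48.71 = 11.19 → use 12 bolts.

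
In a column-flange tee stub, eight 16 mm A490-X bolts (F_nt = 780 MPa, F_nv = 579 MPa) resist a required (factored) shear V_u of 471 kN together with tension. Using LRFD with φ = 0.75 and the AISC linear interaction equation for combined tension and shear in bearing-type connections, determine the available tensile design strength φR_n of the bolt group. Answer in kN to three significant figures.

A_b = π·16²/4 = 201.1 mm²; f_rv = 471 × 1000 / (8 × 201.1) = 292.8 MPa.
F'_nt = 1.3 F_nt − (F_nt / φF_nv) f_rv = 1.3·780 − (780/(0.75·579))·292.8 = 488 MPa, capped at F_nt → F'_nt = 488 MPa.
R_n = F'_nt · A_b · n = 488 × 201.1 × 8 / 1000 = 785 kN.
Design strength φR_n = 0.75 × 785 = 589 kN.

589 kN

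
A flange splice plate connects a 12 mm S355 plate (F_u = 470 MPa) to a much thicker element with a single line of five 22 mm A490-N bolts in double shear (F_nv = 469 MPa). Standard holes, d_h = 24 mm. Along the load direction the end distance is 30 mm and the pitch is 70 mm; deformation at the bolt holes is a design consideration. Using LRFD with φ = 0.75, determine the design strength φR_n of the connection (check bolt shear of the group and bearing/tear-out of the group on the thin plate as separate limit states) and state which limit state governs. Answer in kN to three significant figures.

Bolt shear: A_b = π·22²/4 = 380.1 mm²; R_n = 469 × 380.1 × 5 × 2 / 1000 = 1783 kN → 0.75 × 1783 = 1340 kN.
Bearing (1.2 l_c t F_u ≤ 2.4 d t F_u): upper limit = 2.4·22·12·470 / 1000 = 297.8 kN.
  Edge l_c = 30 − 24/2 = 18 → r_n = 121.8 kN; interior l_c = 70 − 24 = 46 → r_n = 297.8 kN.
  R_n,bearing = 1·121.8 + 4·297.8 = 1313 kN → 0.75 × 1313 = 985 kN.
Bearing governs: 985 kN.

985 kN (bearing governs)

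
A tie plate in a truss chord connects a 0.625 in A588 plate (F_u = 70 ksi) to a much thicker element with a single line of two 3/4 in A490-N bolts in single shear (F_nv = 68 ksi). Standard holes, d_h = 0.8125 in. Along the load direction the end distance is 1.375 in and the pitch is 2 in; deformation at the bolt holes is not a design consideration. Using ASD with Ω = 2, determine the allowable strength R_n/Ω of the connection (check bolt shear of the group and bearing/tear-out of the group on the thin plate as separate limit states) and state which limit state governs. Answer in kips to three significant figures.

30 kips (bolt shear governs)

Bolt shear: A_b = π·0.75²/4 = 0.4418 in²; R_n = 68 × 0.4418 × 2 × 1 = 60.08 kips → 60.08 / 2 = 30 kips.
Bearing (1.5 l_c t F_u ≤ 3.0 d t F_u): upper limit = 3.0·0.75·0.625·70 = 98.44 kips.
  Edge l_c = 1.375 − 0.8125/2 = 0.9688 → r_n = 63.57 kips; interior l_c = 2 − 0.8125 = 1.188 → r_n = 77.93 kips.
  R_n,bearing = 1·63.57 + 1·77.93 = 141.5 kips → 141.5 / 2 = 70.8 kips.
Bolt shear governs: 30 kips.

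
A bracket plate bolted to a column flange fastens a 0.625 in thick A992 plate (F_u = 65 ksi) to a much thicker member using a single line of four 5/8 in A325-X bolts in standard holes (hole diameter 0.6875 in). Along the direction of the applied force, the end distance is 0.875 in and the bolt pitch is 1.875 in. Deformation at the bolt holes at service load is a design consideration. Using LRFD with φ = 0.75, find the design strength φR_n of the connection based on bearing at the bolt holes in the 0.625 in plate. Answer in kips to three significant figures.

Per bolt r_n = 1.2 l_c t F_u ≤ 2.4 d t F_u; upper limit = 2.4 × 0.625 × 0.625 × 65 = 60.94 kips.
Edge bolt: l_c = 0.875 − 0.6875/2 = 0.5312 in → 1.2 × 0.5312 × 0.625 × 65 = 25.9 → r_n = 25.9 kips.
Interior bolts: l_c = 1.875 − 0.6875 = 1.188 in → 1.2 × 1.188 × 0.625 × 65 = 57.89 → r_n = 57.89 kips.
R_n = 1 × 25.9 + 3 × 57.89 = 199.6 kips.
Design strength φR_n = 0.75 × 199.6 = 150 kips.

150 kips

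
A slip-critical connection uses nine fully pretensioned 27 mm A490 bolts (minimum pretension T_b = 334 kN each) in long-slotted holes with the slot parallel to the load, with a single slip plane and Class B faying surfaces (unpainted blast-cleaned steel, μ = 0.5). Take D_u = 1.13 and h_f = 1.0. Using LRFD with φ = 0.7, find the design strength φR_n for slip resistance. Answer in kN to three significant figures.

R_n = μ · D_u · h_f · T_b · n_s · n_b = 0.5 × 1.13 × 1.0 × 334 × 1 × 9 = 1698 kN.
Design strength φR_n = 0.7 × 1698 = 1190 kN.

1190 kN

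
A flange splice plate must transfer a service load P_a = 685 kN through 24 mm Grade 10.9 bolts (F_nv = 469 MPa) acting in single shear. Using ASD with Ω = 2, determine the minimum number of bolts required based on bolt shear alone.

7 bolts

A_b = π·24²/4 = 452.4 mm².
Per-bolt allowable strength R_n/Ω = 469 × 452.4 × 1 / 1000 / 2 = 106.1 kN.
n ≥ 685 / 106.1 = 6.457 → use 7 bolts.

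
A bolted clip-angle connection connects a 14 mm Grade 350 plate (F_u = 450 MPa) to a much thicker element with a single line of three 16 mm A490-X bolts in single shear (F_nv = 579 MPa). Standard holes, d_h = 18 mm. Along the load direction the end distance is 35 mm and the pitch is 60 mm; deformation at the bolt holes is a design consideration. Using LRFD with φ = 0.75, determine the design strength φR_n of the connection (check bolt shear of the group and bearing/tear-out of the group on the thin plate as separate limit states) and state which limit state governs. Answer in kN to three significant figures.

262 kN (bolt shear governs)

Bolt shear: A_b = π·16²/4 = 201.1 mm²; R_n = 579 × 201.1 × 3 × 1 / 1000 = 349.2 kN → 0.75 × 349.2 = 262 kN.
Bearing (1.2 l_c t F_u ≤ 2.4 d t F_u): upper limit = 2.4·16·14·450 / 1000 = 241.9 kN.
  Edge l_c = 35 − 18/2 = 26 → r_n = 196.6 kN; interior l_c = 60 − 18 = 42 → r_n = 241.9 kN.
  R_n,bearing = 1·196.6 + 2·241.9 = 680.4 kN → 0.75 × 680.4 = 510 kN.
Bolt shear governs: 262 kN.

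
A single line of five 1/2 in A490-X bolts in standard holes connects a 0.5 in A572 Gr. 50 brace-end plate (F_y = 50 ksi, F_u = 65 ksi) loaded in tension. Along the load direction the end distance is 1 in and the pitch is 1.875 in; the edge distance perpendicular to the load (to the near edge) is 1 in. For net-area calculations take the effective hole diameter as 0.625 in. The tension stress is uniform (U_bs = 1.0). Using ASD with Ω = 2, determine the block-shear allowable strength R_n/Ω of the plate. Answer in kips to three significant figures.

66.6 kips

Shear plane L_v = 1 + 4·1.875 = 8.5 in; A_gv = 8.5 × 0.5 = 4.25 in².
A_nv = (8.5 − 4.5·0.625) × 0.5 = 2.844 in².
A_nt = (1 − 0.5·0.625) × 0.5 = 0.3438 in².
0.6 F_u A_nv = 110.9 kips; 0.6 F_y A_gv = 127.5 kips → shear rupture governs the shear term.
R_n = 110.9 + 1.0 × 65 × 0.3438 = 133.2 kips.
Allowable strength R_n/Ω = 133.2 / 2 = 66.6 kips.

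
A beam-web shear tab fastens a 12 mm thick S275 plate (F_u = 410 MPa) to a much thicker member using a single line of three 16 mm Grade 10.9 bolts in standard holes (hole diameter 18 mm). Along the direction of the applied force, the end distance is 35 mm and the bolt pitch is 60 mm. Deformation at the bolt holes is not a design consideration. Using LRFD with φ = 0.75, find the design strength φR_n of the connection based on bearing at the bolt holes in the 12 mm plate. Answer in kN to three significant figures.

498 kN

Per bolt r_n = 1.5 l_c t F_u ≤ 3.0 d t F_u; upper limit = 3.0 × 16 × 12 × 410 / 1000 = 236.2 kN.
Edge bolt: l_c = 35 − 18/2 = 26 mm → 1.5 × 26 × 12 × 410 / 1000 = 191.9 → r_n = 191.9 kN.
Interior bolts: l_c = 60 − 18 = 42 mm → 1.5 × 42 × 12 × 410 / 1000 = 310 → r_n = 236.2 kN.
R_n = 1 × 191.9 + 2 × 236.2 = 664.2 kN.
Design strength φR_n = 0.75 × 664.2 = 498 kN.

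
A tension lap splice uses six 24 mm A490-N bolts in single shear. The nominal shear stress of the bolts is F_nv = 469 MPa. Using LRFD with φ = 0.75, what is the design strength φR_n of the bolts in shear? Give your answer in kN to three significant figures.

A_b = π × 24² / 4 = 452.4 mm².
R_n = F_nv · A_b · n · n_s = 469 × 452.4 × 6 × 1 / 1000 = 1273 kN.
Design strength φR_n = 0.75 × 1273 = 955 kN.

955 kN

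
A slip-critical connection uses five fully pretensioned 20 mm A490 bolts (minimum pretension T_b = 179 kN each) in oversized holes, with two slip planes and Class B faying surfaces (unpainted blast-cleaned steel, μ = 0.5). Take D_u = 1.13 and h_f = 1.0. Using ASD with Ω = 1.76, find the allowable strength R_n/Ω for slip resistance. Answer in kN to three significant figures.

R_n = μ · D_u · h_f · T_b · n_s · n_b = 0.5 × 1.13 × 1.0 × 179 × 2 × 5 = 1011 kN.
Allowable strength R_n/Ω = 1011 / 1.76 = 575 kN.

575 kN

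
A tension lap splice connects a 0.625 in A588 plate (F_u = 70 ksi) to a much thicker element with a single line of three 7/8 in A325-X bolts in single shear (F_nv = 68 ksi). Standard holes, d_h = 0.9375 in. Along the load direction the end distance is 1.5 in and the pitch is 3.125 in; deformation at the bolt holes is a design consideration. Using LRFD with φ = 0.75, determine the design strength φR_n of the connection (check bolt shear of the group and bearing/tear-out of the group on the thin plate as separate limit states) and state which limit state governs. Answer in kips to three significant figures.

Bolt shear: A_b = π·0.875²/4 = 0.6013 in²; R_n = 68 × 0.6013 × 3 × 1 = 122.7 kips → 0.75 × 122.7 = 92 kips.
Bearing (1.2 l_c t F_u ≤ 2.4 d t F_u): upper limit = 2.4·0.875·0.625·70 = 91.88 kips.
  Edge l_c = 1.5 − 0.9375/2 = 1.031 → r_n = 54.14 kips; interior l_c = 3.125 − 0.9375 = 2.188 → r_n = 91.88 kips.
  R_n,bearing = 1·54.14 + 2·91.88 = 237.9 kips → 0.75 × 237.9 = 178 kips.
Bolt shear governs: 92 kips.

92 kips (bolt shear governs)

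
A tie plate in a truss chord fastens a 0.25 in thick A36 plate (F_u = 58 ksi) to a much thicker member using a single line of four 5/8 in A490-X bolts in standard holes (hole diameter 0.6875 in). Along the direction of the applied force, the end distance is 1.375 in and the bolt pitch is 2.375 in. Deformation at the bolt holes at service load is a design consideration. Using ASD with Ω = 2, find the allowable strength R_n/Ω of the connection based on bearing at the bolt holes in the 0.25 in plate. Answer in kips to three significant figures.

Per bolt r_n = 1.2 l_c t F_u ≤ 2.4 d t F_u; upper limit = 2.4 × 0.625 × 0.25 × 58 = 21.75 kips.
Edge bolt: l_c = 1.375 − 0.6875/2 = 1.031 in → 1.2 × 1.031 × 0.25 × 58 = 17.94 → r_n = 17.94 kips.
Interior bolts: l_c = 2.375 − 0.6875 = 1.688 in → 1.2 × 1.688 × 0.25 × 58 = 29.36 → r_n = 21.75 kips.
R_n = 1 × 17.94 + 3 × 21.75 = 83.19 kips.
Allowable strength R_n/Ω = 83.19 / 2 = 41.6 kips.

41.6 kips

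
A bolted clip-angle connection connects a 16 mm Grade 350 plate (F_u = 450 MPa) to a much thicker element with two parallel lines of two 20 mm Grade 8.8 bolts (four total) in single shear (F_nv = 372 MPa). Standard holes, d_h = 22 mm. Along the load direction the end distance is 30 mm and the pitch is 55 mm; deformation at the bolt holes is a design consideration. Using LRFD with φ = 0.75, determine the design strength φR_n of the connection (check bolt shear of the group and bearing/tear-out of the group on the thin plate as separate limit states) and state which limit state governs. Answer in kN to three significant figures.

351 kN (bolt shear governs)

Bolt shear: A_b = π·20²/4 = 314.2 mm²; R_n = 372 × 314.2 × 4 × 1 / 1000 = 467.5 kN → 0.75 × 467.5 = 351 kN.
Bearing (1.2 l_c t F_u ≤ 2.4 d t F_u): upper limit = 2.4·20·16·450 / 1000 = 345.6 kN.
  Edge l_c = 30 − 22/2 = 19 → r_n = 164.2 kN; interior l_c = 55 − 22 = 33 → r_n = 285.1 kN.
  R_n,bearing = 2·164.2 + 2·285.1 = 898.6 kN → 0.75 × 898.6 = 674 kN.
Bolt shear governs: 351 kN.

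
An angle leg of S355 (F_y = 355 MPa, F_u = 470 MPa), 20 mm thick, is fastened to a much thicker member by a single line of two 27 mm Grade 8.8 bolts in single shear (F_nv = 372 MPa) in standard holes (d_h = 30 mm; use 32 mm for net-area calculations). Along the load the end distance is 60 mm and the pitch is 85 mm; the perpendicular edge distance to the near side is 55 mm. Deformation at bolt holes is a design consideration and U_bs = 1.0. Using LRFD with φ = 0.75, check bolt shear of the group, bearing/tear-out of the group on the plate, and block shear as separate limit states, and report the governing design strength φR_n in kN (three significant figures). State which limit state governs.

319 kN (bolt shear governs)

Bolt shear: A_b = π·27²/4 = 572.6 mm²; R_n = 372 × 572.6 × 2 × 1 / 1000 = 426 kN → 0.75 × 426 = 319 kN.
Bearing: edge l_c = 45, r_n = 507.6 kN; interior l_c = 55, r_n = 609.1 kN; R_n = 507.6 + 1·609.1 = 1117 kN → 838 kN.
Block shear: A_gv = 2900, A_nv = 1940, A_nt = 780 mm²; R_n = min(0.6F_uA_nv, 0.6F_yA_gv) + U_bs·F_u·A_nt = 913.7 kN → 685 kN.
Bolt shear governs: 319 kN.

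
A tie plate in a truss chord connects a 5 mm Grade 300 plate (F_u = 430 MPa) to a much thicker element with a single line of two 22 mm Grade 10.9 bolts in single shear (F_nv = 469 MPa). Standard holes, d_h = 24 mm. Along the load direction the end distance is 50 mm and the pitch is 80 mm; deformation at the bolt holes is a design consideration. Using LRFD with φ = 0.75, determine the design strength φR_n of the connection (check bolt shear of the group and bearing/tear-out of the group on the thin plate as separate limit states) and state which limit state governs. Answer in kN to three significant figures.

159 kN (bearing governs)

Bolt shear: A_b = π·22²/4 = 380.1 mm²; R_n = 469 × 380.1 × 2 × 1 / 1000 = 356.6 kN → 0.75 × 356.6 = 267 kN.
Bearing (1.2 l_c t F_u ≤ 2.4 d t F_u): upper limit = 2.4·22·5·430 / 1000 = 113.5 kN.
  Edge l_c = 50 − 24/2 = 38 → r_n = 98.04 kN; interior l_c = 80 − 24 = 56 → r_n = 113.5 kN.
  R_n,bearing = 1·98.04 + 1·113.5 = 211.6 kN → 0.75 × 211.6 = 159 kN.
Bearing governs: 159 kN.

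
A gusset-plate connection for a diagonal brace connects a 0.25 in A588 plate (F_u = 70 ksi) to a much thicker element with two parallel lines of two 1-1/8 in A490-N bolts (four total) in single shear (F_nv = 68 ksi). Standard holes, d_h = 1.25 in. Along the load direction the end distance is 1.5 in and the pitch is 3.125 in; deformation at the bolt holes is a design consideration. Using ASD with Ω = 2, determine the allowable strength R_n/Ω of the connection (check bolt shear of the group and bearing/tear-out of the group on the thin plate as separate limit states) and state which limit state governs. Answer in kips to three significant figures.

57.8 kips (bearing governs)

Bolt shear: A_b = π·1.125²/4 = 0.994 in²; R_n = 68 × 0.994 × 4 × 1 = 270.4 kips → 270.4 / 2 = 135 kips.
Bearing (1.2 l_c t F_u ≤ 2.4 d t F_u): upper limit = 2.4·1.125·0.25·70 = 47.25 kips.
  Edge l_c = 1.5 − 1.25/2 = 0.875 → r_n = 18.38 kips; interior l_c = 3.125 − 1.25 = 1.875 → r_n = 39.38 kips.
  R_n,bearing = 2·18.38 + 2·39.38 = 115.5 kips → 115.5 / 2 = 57.8 kips.
Bearing governs: 57.8 kips.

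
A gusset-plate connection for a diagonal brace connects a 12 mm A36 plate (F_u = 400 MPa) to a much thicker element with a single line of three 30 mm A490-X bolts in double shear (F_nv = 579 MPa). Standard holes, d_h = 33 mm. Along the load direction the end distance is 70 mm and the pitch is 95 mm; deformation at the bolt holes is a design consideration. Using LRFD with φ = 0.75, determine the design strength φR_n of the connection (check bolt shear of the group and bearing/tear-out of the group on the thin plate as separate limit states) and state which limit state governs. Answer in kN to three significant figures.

Bolt shear: A_b = π·30²/4 = 706.9 mm²; R_n = 579 × 706.9 × 3 × 2 / 1000 = 2456 kN → 0.75 × 2456 = 1840 kN.
Bearing (1.2 l_c t F_u ≤ 2.4 d t F_u): upper limit = 2.4·30·12·400 / 1000 = 345.6 kN.
  Edge l_c = 70 − 33/2 = 53.5 → r_n = 308.2 kN; interior l_c = 95 − 33 = 62 → r_n = 345.6 kN.
  R_n,bearing = 1·308.2 + 2·345.6 = 999.4 kN → 0.75 × 999.4 = 750 kN.
Bearing governs: 750 kN.

750 kN (bearing governs)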